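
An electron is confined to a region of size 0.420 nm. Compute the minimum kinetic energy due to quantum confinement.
53.996 meV

Using the uncertainty principle:

1. Position uncertainty: Δx ≈ 4.200e-10 m
2. Minimum momentum uncertainty: Δp = ℏ/(2Δx) = 1.255e-25 kg·m/s
3. Minimum kinetic energy:
   KE = (Δp)²/(2m) = (1.255e-25)²/(2 × 9.109e-31 kg)
   KE = 8.651e-21 J = 53.996 meV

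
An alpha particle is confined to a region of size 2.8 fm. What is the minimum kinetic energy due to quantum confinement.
166.557 keV

Using the uncertainty principle:

1. Position uncertainty: Δx ≈ 2.800e-15 m
2. Minimum momentum uncertainty: Δp = ℏ/(2Δx) = 1.883e-20 kg·m/s
3. Minimum kinetic energy:
   KE = (Δp)²/(2m) = (1.883e-20)²/(2 × 6.645e-27 kg)
   KE = 2.669e-14 J = 166.557 keV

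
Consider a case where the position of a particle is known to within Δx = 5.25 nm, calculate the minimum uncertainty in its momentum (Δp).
1.004 × 10^-26 kg·m/s

Using the Heisenberg uncertainty principle:
ΔxΔp ≥ ℏ/2

The minimum uncertainty in momentum is:
Δp_min = ℏ/(2Δx)
Δp_min = (1.055e-34 J·s) / (2 × 5.250e-09 m)
Δp_min = 1.004e-26 kg·m/s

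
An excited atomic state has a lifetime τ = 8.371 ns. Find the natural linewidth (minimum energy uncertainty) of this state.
39.315 neV

Using the energy-time uncertainty principle:
ΔEΔt ≥ ℏ/2

The lifetime τ represents the time uncertainty Δt.
The natural linewidth (minimum energy uncertainty) is:

ΔE = ℏ/(2τ)
ΔE = (1.055e-34 J·s) / (2 × 8.371e-09 s)
ΔE = 6.299e-27 J = 39.315 neV

This natural linewidth limits the precision of spectroscopic measurements.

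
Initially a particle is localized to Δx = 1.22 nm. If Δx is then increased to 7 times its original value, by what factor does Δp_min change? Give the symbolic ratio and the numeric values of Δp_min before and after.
Original Δp_min = 4.322 × 10^-26 kg·m/s; new Δp'_min = 6.174 × 10^-27 kg·m/s; ratio Δp'_min/Δp_min = 1/7.

From the uncertainty principle ΔxΔp ≥ ℏ/2, the minimum momentum uncertainty is Δp_min = ℏ/(2Δx).

Original (Δx = 1.22 nm = 1.220e-09 m):
Δp_min = (1.055e-34 J·s)/(2 × 1.220e-09 m) = 4.322e-26 kg·m/s

When Δx → 7Δx:
Δp'_min = ℏ/(2 × 7Δx) = (1/7) × ℏ/(2Δx) = (1/7) × Δp_min
Δp'_min = 1/7 × 4.322e-26 kg·m/s = 6.174e-27 kg·m/s

Since Δp_min ∝ 1/Δx, when Δx is increased to 7 times its original value, Δp_min decreases to 1/7 of its original value.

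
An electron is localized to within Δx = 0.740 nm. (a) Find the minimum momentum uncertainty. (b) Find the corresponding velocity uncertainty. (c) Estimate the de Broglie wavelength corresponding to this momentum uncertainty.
(a) Δp_min = 7.125 × 10^-26 kg·m/s
(b) Δv_min = 78.221 km/s
(c) λ_dB = 9.299 nm

Step-by-step:

(a) From the uncertainty principle:
Δp_min = ℏ/(2Δx) = (1.055e-34 J·s)/(2 × 7.400e-10 m) = 7.125e-26 kg·m/s

(b) The velocity uncertainty:
Δv = Δp/m = (7.125e-26 kg·m/s)/(9.109e-31 kg) = 7.822e+04 m/s = 78.221 km/s

(c) The de Broglie wavelength for this momentum:
λ = h/p = (6.626e-34 J·s)/(7.125e-26 kg·m/s) = 9.299e-09 m = 9.299 nm

Note: The de Broglie wavelength is comparable to the localization size, as expected from wave-particle duality.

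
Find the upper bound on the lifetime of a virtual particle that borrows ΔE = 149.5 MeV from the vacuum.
2.201 ys

Using the energy-time uncertainty principle:
ΔEΔt ≥ ℏ/2

For a virtual particle borrowing energy ΔE, the maximum lifetime is:
Δt_max = ℏ/(2ΔE)

Converting energy:
ΔE = 149.5 MeV = 2.395e-11 J

Δt_max = (1.055e-34 J·s) / (2 × 2.395e-11 J)
Δt_max = 2.201e-24 s = 2.201 ys

Virtual particles with higher borrowed energy exist for shorter times.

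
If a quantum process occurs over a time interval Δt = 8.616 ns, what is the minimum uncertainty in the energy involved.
38.197 neV

Using the energy-time uncertainty principle:
ΔEΔt ≥ ℏ/2

The minimum uncertainty in energy is:
ΔE_min = ℏ/(2Δt)
ΔE_min = (1.055e-34 J·s) / (2 × 8.616e-09 s)
ΔE_min = 6.120e-27 J = 38.197 neV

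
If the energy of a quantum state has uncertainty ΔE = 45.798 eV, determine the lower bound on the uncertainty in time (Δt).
7.186 as

Using the energy-time uncertainty principle:
ΔEΔt ≥ ℏ/2

The minimum uncertainty in time is:
Δt_min = ℏ/(2ΔE)
Δt_min = (1.055e-34 J·s) / (2 × 7.338e-18 J)
Δt_min = 7.186e-18 s = 7.186 as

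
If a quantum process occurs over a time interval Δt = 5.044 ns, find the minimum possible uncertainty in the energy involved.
65.247 neV

Using the energy-time uncertainty principle:
ΔEΔt ≥ ℏ/2

The minimum uncertainty in energy is:
ΔE_min = ℏ/(2Δt)
ΔE_min = (1.055e-34 J·s) / (2 × 5.044e-09 s)
ΔE_min = 1.045e-26 J = 65.247 neV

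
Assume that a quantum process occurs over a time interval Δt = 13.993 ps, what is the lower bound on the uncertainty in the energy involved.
23.519 μeV

Using the energy-time uncertainty principle:
ΔEΔt ≥ ℏ/2

The minimum uncertainty in energy is:
ΔE_min = ℏ/(2Δt)
ΔE_min = (1.055e-34 J·s) / (2 × 1.399e-11 s)
ΔE_min = 3.768e-24 J = 23.519 μeV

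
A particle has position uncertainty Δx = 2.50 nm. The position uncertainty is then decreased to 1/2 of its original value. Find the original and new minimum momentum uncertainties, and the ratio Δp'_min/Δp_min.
Original Δp_min = 2.109 × 10^-26 kg·m/s; new Δp'_min = 4.218 × 10^-26 kg·m/s; ratio Δp'_min/Δp_min = 2.

From the uncertainty principle ΔxΔp ≥ ℏ/2, the minimum momentum uncertainty is Δp_min = ℏ/(2Δx).

Original (Δx = 2.50 nm = 2.500e-09 m):
Δp_min = (1.055e-34 J·s)/(2 × 2.500e-09 m) = 2.109e-26 kg·m/s

When Δx → (1/2)Δx:
Δp'_min = ℏ/(2 × (1/2)Δx) = 2 × ℏ/(2Δx) = 2 × Δp_min
Δp'_min = 2 × 2.109e-26 kg·m/s = 4.218e-26 kg·m/s

Since Δp_min ∝ 1/Δx, when Δx is decreased to 1/2 of its original value, Δp_min increases to 2 times its original value.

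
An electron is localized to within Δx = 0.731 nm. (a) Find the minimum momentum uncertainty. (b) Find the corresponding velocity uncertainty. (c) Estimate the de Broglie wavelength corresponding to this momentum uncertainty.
(a) Δp_min = 7.213 × 10^-26 kg·m/s
(b) Δv_min = 79.184 km/s
(c) λ_dB = 9.186 nm

Step-by-step:

(a) From the uncertainty principle:
Δp_min = ℏ/(2Δx) = (1.055e-34 J·s)/(2 × 7.310e-10 m) = 7.213e-26 kg·m/s

(b) The velocity uncertainty:
Δv = Δp/m = (7.213e-26 kg·m/s)/(9.109e-31 kg) = 7.918e+04 m/s = 79.184 km/s

(c) The de Broglie wavelength for this momentum:
λ = h/p = (6.626e-34 J·s)/(7.213e-26 kg·m/s) = 9.186e-09 m = 9.186 nm

Note: The de Broglie wavelength is comparable to the localization size, as expected from wave-particle duality.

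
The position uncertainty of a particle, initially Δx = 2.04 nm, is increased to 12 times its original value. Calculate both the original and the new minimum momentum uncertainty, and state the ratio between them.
Original Δp_min = 2.585 × 10^-26 kg·m/s; new Δp'_min = 2.154 × 10^-27 kg·m/s; ratio Δp'_min/Δp_min = 1/12.

From the uncertainty principle ΔxΔp ≥ ℏ/2, the minimum momentum uncertainty is Δp_min = ℏ/(2Δx).

Original (Δx = 2.04 nm = 2.040e-09 m):
Δp_min = (1.055e-34 J·s)/(2 × 2.040e-09 m) = 2.585e-26 kg·m/s

When Δx → 12Δx:
Δp'_min = ℏ/(2 × 12Δx) = (1/12) × ℏ/(2Δx) = (1/12) × Δp_min
Δp'_min = 1/12 × 2.585e-26 kg·m/s = 2.154e-27 kg·m/s

Since Δp_min ∝ 1/Δx, when Δx is increased to 12 times its original value, Δp_min decreases to 1/12 of its original value.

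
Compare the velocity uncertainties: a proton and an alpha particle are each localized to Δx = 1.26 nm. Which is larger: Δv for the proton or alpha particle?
The proton has the larger minimum velocity uncertainty, by a ratio of 4.0.

For both particles, Δp_min = ℏ/(2Δx) = 4.185e-26 kg·m/s (same for both).

The velocity uncertainty is Δv = Δp/m:
- proton: Δv = 4.185e-26 / 1.673e-27 = 2.502e+01 m/s = 25.019 m/s
- alpha particle: Δv = 4.185e-26 / 6.645e-27 = 6.298e+00 m/s = 6.298 m/s

Ratio: 2.502e+01 / 6.298e+00 = 4.0

The lighter particle has larger velocity uncertainty because Δv ∝ 1/m.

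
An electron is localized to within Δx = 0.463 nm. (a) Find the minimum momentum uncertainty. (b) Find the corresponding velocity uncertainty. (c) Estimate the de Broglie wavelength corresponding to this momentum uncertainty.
(a) Δp_min = 1.139 × 10^-25 kg·m/s
(b) Δv_min = 125.019 km/s
(c) λ_dB = 5.818 nm

Step-by-step:

(a) From the uncertainty principle:
Δp_min = ℏ/(2Δx) = (1.055e-34 J·s)/(2 × 4.630e-10 m) = 1.139e-25 kg·m/s

(b) The velocity uncertainty:
Δv = Δp/m = (1.139e-25 kg·m/s)/(9.109e-31 kg) = 1.250e+05 m/s = 125.019 km/s

(c) The de Broglie wavelength for this momentum:
λ = h/p = (6.626e-34 J·s)/(1.139e-25 kg·m/s) = 5.818e-09 m = 5.818 nm

Note: The de Broglie wavelength is comparable to the localization size, as expected from wave-particle duality.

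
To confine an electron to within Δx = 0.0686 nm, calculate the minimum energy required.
2.024 eV

Localizing a particle requires giving it sufficient momentum uncertainty:

1. From uncertainty principle: Δp ≥ ℏ/(2Δx)
   Δp_min = (1.055e-34 J·s) / (2 × 6.860e-11 m)
   Δp_min = 7.686e-25 kg·m/s

2. This momentum uncertainty corresponds to kinetic energy:
   KE ≈ (Δp)²/(2m) = (7.686e-25)²/(2 × 9.109e-31 kg)
   KE = 3.243e-19 J = 2.024 eV

Tighter localization requires more energy.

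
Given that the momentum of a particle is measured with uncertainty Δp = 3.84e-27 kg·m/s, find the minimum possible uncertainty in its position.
13.731 nm

Using the Heisenberg uncertainty principle:
ΔxΔp ≥ ℏ/2

The minimum uncertainty in position is:
Δx_min = ℏ/(2Δp)
Δx_min = (1.055e-34 J·s) / (2 × 3.840e-27 kg·m/s)
Δx_min = 1.373e-08 m = 13.731 nm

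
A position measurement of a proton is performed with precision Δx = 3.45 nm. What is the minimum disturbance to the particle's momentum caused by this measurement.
1.528 × 10^-26 kg·m/s

The uncertainty principle implies that measuring position disturbs momentum:
ΔxΔp ≥ ℏ/2

When we measure position with precision Δx, we necessarily introduce a momentum uncertainty:
Δp ≥ ℏ/(2Δx)
Δp_min = (1.055e-34 J·s) / (2 × 3.450e-09 m)
Δp_min = 1.528e-26 kg·m/s

The more precisely we measure position, the greater the momentum disturbance.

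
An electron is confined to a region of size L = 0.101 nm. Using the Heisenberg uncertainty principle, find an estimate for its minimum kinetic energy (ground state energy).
933.728 meV

Using the uncertainty principle to estimate ground state energy:

1. The position uncertainty is approximately the confinement size:
   Δx ≈ L = 1.010e-10 m

2. From ΔxΔp ≥ ℏ/2, the minimum momentum uncertainty is:
   Δp ≈ ℏ/(2L) = 5.221e-25 kg·m/s

3. The kinetic energy is approximately:
   KE ≈ (Δp)²/(2m) = (5.221e-25)²/(2 × 9.109e-31 kg)
   KE ≈ 1.496e-19 J = 933.728 meV

This is an order-of-magnitude estimate of the ground state energy.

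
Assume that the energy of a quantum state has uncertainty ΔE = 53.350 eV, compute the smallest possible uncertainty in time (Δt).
6.169 as

Using the energy-time uncertainty principle:
ΔEΔt ≥ ℏ/2

The minimum uncertainty in time is:
Δt_min = ℏ/(2ΔE)
Δt_min = (1.055e-34 J·s) / (2 × 8.548e-18 J)
Δt_min = 6.169e-18 s = 6.169 as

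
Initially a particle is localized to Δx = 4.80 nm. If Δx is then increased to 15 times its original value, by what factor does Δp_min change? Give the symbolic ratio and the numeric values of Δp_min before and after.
Original Δp_min = 1.099 × 10^-26 kg·m/s; new Δp'_min = 7.323 × 10^-28 kg·m/s; ratio Δp'_min/Δp_min = 1/15.

From the uncertainty principle ΔxΔp ≥ ℏ/2, the minimum momentum uncertainty is Δp_min = ℏ/(2Δx).

Original (Δx = 4.80 nm = 4.800e-09 m):
Δp_min = (1.055e-34 J·s)/(2 × 4.800e-09 m) = 1.099e-26 kg·m/s

When Δx → 15Δx:
Δp'_min = ℏ/(2 × 15Δx) = (1/15) × ℏ/(2Δx) = (1/15) × Δp_min
Δp'_min = 1/15 × 1.099e-26 kg·m/s = 7.323e-28 kg·m/s

Since Δp_min ∝ 1/Δx, when Δx is increased to 15 times its original value, Δp_min decreases to 1/15 of its original value.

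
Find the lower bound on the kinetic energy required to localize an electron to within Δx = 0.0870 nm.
1.258 eV

Localizing a particle requires giving it sufficient momentum uncertainty:

1. From uncertainty principle: Δp ≥ ℏ/(2Δx)
   Δp_min = (1.055e-34 J·s) / (2 × 8.700e-11 m)
   Δp_min = 6.061e-25 kg·m/s

2. This momentum uncertainty corresponds to kinetic energy:
   KE ≈ (Δp)²/(2m) = (6.061e-25)²/(2 × 9.109e-31 kg)
   KE = 2.016e-19 J = 1.258 eV

Tighter localization requires more energy.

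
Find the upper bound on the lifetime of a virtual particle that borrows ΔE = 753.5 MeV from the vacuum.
4.368 × 10^-25 s

Using the energy-time uncertainty principle:
ΔEΔt ≥ ℏ/2

For a virtual particle borrowing energy ΔE, the maximum lifetime is:
Δt_max = ℏ/(2ΔE)

Converting energy:
ΔE = 753.5 MeV = 1.207e-10 J

Δt_max = (1.055e-34 J·s) / (2 × 1.207e-10 J)
Δt_max = 4.368e-25 s = 4.368 × 10^-25 s

Virtual particles with higher borrowed energy exist for shorter times.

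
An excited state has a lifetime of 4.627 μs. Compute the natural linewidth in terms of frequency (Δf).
17.199 kHz

Using the energy-time uncertainty principle and E = hf:
ΔEΔt ≥ ℏ/2
hΔf·Δt ≥ ℏ/2

The minimum frequency uncertainty is:
Δf = ℏ/(2hτ) = 1/(4πτ)
Δf = 1/(4π × 4.627e-06 s)
Δf = 1.720e+04 Hz = 17.199 kHz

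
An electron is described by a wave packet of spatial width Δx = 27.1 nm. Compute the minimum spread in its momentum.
1.946 × 10^-27 kg·m/s

For a wave packet, the spatial width Δx and momentum spread Δp are related by the uncertainty principle:
ΔxΔp ≥ ℏ/2

The minimum momentum spread is:
Δp_min = ℏ/(2Δx)
Δp_min = (1.055e-34 J·s) / (2 × 2.710e-08 m)
Δp_min = 1.946e-27 kg·m/s

A wave packet cannot have both a well-defined position and well-defined momentum.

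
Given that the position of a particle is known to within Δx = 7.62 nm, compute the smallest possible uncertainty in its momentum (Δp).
6.920 × 10^-27 kg·m/s

Using the Heisenberg uncertainty principle:
ΔxΔp ≥ ℏ/2

The minimum uncertainty in momentum is:
Δp_min = ℏ/(2Δx)
Δp_min = (1.055e-34 J·s) / (2 × 7.620e-09 m)
Δp_min = 6.920e-27 kg·m/s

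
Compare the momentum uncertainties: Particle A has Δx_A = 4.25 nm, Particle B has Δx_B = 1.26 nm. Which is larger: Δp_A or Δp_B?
Particle B has the larger minimum momentum uncertainty, by a factor of 3.37.

For each particle, the minimum momentum uncertainty is Δp_min = ℏ/(2Δx):

Particle A: Δp_A = ℏ/(2×4.250e-09 m) = 1.241e-26 kg·m/s
Particle B: Δp_B = ℏ/(2×1.260e-09 m) = 4.185e-26 kg·m/s

Ratio: Δp_B/Δp_A = 3.37

Since Δp_min ∝ 1/Δx, the particle with smaller position uncertainty (B) has larger momentum uncertainty.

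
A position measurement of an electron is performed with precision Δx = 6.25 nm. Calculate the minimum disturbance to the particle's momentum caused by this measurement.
8.437 × 10^-27 kg·m/s

The uncertainty principle implies that measuring position disturbs momentum:
ΔxΔp ≥ ℏ/2

When we measure position with precision Δx, we necessarily introduce a momentum uncertainty:
Δp ≥ ℏ/(2Δx)
Δp_min = (1.055e-34 J·s) / (2 × 6.250e-09 m)
Δp_min = 8.437e-27 kg·m/s

The more precisely we measure position, the greater the momentum disturbance.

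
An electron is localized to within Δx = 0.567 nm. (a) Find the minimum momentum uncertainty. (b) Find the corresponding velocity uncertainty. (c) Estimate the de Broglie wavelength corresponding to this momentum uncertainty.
(a) Δp_min = 9.300 × 10^-26 kg·m/s
(b) Δv_min = 102.088 km/s
(c) λ_dB = 7.125 nm

Step-by-step:

(a) From the uncertainty principle:
Δp_min = ℏ/(2Δx) = (1.055e-34 J·s)/(2 × 5.670e-10 m) = 9.300e-26 kg·m/s

(b) The velocity uncertainty:
Δv = Δp/m = (9.300e-26 kg·m/s)/(9.109e-31 kg) = 1.021e+05 m/s = 102.088 km/s

(c) The de Broglie wavelength for this momentum:
λ = h/p = (6.626e-34 J·s)/(9.300e-26 kg·m/s) = 7.125e-09 m = 7.125 nm

Note: The de Broglie wavelength is comparable to the localization size, as expected from wave-particle duality.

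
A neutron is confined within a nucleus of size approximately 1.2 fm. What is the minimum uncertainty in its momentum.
4.394 × 10^-20 kg·m/s

Using the Heisenberg uncertainty principle:
ΔxΔp ≥ ℏ/2

With Δx ≈ L = 1.200e-15 m (the confinement size):
Δp_min = ℏ/(2Δx)
Δp_min = (1.055e-34 J·s) / (2 × 1.200e-15 m)
Δp_min = 4.394e-20 kg·m/s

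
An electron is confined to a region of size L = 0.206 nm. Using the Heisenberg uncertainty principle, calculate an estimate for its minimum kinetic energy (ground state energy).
224.455 meV

Using the uncertainty principle to estimate ground state energy:

1. The position uncertainty is approximately the confinement size:
   Δx ≈ L = 2.060e-10 m

2. From ΔxΔp ≥ ℏ/2, the minimum momentum uncertainty is:
   Δp ≈ ℏ/(2L) = 2.560e-25 kg·m/s

3. The kinetic energy is approximately:
   KE ≈ (Δp)²/(2m) = (2.560e-25)²/(2 × 9.109e-31 kg)
   KE ≈ 3.596e-20 J = 224.455 meV

This is an order-of-magnitude estimate of the ground state energy.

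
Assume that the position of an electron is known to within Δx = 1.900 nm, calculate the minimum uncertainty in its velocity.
30.465 km/s

Using the Heisenberg uncertainty principle and Δp = mΔv:
ΔxΔp ≥ ℏ/2
Δx(mΔv) ≥ ℏ/2

The minimum uncertainty in velocity is:
Δv_min = ℏ/(2mΔx)
Δv_min = (1.055e-34 J·s) / (2 × 9.109e-31 kg × 1.900e-09 m)
Δv_min = 3.047e+04 m/s = 30.465 km/s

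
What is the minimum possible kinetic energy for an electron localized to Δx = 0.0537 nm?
3.303 eV

Localizing a particle requires giving it sufficient momentum uncertainty:

1. From uncertainty principle: Δp ≥ ℏ/(2Δx)
   Δp_min = (1.055e-34 J·s) / (2 × 5.370e-11 m)
   Δp_min = 9.819e-25 kg·m/s

2. This momentum uncertainty corresponds to kinetic energy:
   KE ≈ (Δp)²/(2m) = (9.819e-25)²/(2 × 9.109e-31 kg)
   KE = 5.292e-19 J = 3.303 eV

Tighter localization requires more energy.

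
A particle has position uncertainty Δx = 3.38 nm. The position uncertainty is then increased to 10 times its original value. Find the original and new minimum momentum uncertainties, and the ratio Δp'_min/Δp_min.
Original Δp_min = 1.560 × 10^-26 kg·m/s; new Δp'_min = 1.560 × 10^-27 kg·m/s; ratio Δp'_min/Δp_min = 1/10.

From the uncertainty principle ΔxΔp ≥ ℏ/2, the minimum momentum uncertainty is Δp_min = ℏ/(2Δx).

Original (Δx = 3.38 nm = 3.380e-09 m):
Δp_min = (1.055e-34 J·s)/(2 × 3.380e-09 m) = 1.560e-26 kg·m/s

When Δx → 10Δx:
Δp'_min = ℏ/(2 × 10Δx) = (1/10) × ℏ/(2Δx) = (1/10) × Δp_min
Δp'_min = 1/10 × 1.560e-26 kg·m/s = 1.560e-27 kg·m/s

Since Δp_min ∝ 1/Δx, when Δx is increased to 10 times its original value, Δp_min decreases to 1/10 of its original value.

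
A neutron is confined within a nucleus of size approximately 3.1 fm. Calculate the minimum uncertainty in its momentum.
1.701 × 10^-20 kg·m/s

Using the Heisenberg uncertainty principle:
ΔxΔp ≥ ℏ/2

With Δx ≈ L = 3.100e-15 m (the confinement size):
Δp_min = ℏ/(2Δx)
Δp_min = (1.055e-34 J·s) / (2 × 3.100e-15 m)
Δp_min = 1.701e-20 kg·m/s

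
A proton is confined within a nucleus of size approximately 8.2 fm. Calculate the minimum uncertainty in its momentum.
6.430 × 10^-21 kg·m/s

Using the Heisenberg uncertainty principle:
ΔxΔp ≥ ℏ/2

With Δx ≈ L = 8.200e-15 m (the confinement size):
Δp_min = ℏ/(2Δx)
Δp_min = (1.055e-34 J·s) / (2 × 8.200e-15 m)
Δp_min = 6.430e-21 kg·m/s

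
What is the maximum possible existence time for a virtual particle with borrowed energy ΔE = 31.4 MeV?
10.481 ys

Using the energy-time uncertainty principle:
ΔEΔt ≥ ℏ/2

For a virtual particle borrowing energy ΔE, the maximum lifetime is:
Δt_max = ℏ/(2ΔE)

Converting energy:
ΔE = 31.4 MeV = 5.031e-12 J

Δt_max = (1.055e-34 J·s) / (2 × 5.031e-12 J)
Δt_max = 1.048e-23 s = 10.481 ys

Virtual particles with higher borrowed energy exist for shorter times.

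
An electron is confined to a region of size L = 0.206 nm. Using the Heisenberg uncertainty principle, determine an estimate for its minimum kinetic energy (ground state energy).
224.455 meV

Using the uncertainty principle to estimate ground state energy:

1. The position uncertainty is approximately the confinement size:
   Δx ≈ L = 2.060e-10 m

2. From ΔxΔp ≥ ℏ/2, the minimum momentum uncertainty is:
   Δp ≈ ℏ/(2L) = 2.560e-25 kg·m/s

3. The kinetic energy is approximately:
   KE ≈ (Δp)²/(2m) = (2.560e-25)²/(2 × 9.109e-31 kg)
   KE ≈ 3.596e-20 J = 224.455 meV

This is an order-of-magnitude estimate of the ground state energy.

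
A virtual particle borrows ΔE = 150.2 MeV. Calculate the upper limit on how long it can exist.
2.191 ys

Using the energy-time uncertainty principle:
ΔEΔt ≥ ℏ/2

For a virtual particle borrowing energy ΔE, the maximum lifetime is:
Δt_max = ℏ/(2ΔE)

Converting energy:
ΔE = 150.2 MeV = 2.406e-11 J

Δt_max = (1.055e-34 J·s) / (2 × 2.406e-11 J)
Δt_max = 2.191e-24 s = 2.191 ys

Virtual particles with higher borrowed energy exist for shorter times.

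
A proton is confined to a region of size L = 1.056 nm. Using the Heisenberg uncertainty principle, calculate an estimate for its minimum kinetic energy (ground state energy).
4.652 μeV

Using the uncertainty principle to estimate ground state energy:

1. The position uncertainty is approximately the confinement size:
   Δx ≈ L = 1.056e-09 m

2. From ΔxΔp ≥ ℏ/2, the minimum momentum uncertainty is:
   Δp ≈ ℏ/(2L) = 4.993e-26 kg·m/s

3. The kinetic energy is approximately:
   KE ≈ (Δp)²/(2m) = (4.993e-26)²/(2 × 1.673e-27 kg)
   KE ≈ 7.453e-25 J = 4.652 μeV

This is an order-of-magnitude estimate of the ground state energy.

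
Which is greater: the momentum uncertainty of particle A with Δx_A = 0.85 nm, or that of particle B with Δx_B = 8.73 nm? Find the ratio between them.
Particle A has the larger minimum momentum uncertainty, by a factor of 10.27.

For each particle, the minimum momentum uncertainty is Δp_min = ℏ/(2Δx):

Particle A: Δp_A = ℏ/(2×8.500e-10 m) = 6.203e-26 kg·m/s
Particle B: Δp_B = ℏ/(2×8.730e-09 m) = 6.040e-27 kg·m/s

Ratio: Δp_A/Δp_B = 10.27

Since Δp_min ∝ 1/Δx, the particle with smaller position uncertainty (A) has larger momentum uncertainty.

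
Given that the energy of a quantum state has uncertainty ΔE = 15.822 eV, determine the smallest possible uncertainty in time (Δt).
20.801 as

Using the energy-time uncertainty principle:
ΔEΔt ≥ ℏ/2

The minimum uncertainty in time is:
Δt_min = ℏ/(2ΔE)
Δt_min = (1.055e-34 J·s) / (2 × 2.535e-18 J)
Δt_min = 2.080e-17 s = 20.801 as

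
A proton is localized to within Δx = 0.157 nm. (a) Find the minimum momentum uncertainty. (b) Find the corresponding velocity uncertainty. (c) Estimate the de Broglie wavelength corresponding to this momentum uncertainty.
(a) Δp_min = 3.359 × 10^-25 kg·m/s
(b) Δv_min = 200.793 m/s
(c) λ_dB = 1.973 nm

Step-by-step:

(a) From the uncertainty principle:
Δp_min = ℏ/(2Δx) = (1.055e-34 J·s)/(2 × 1.570e-10 m) = 3.359e-25 kg·m/s

(b) The velocity uncertainty:
Δv = Δp/m = (3.359e-25 kg·m/s)/(1.673e-27 kg) = 2.008e+02 m/s = 200.793 m/s

(c) The de Broglie wavelength for this momentum:
λ = h/p = (6.626e-34 J·s)/(3.359e-25 kg·m/s) = 1.973e-09 m = 1.973 nm

Note: The de Broglie wavelength is comparable to the localization size, as expected from wave-particle duality.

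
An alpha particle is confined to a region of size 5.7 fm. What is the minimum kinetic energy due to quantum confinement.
40.191 keV

Using the uncertainty principle:

1. Position uncertainty: Δx ≈ 5.700e-15 m
2. Minimum momentum uncertainty: Δp = ℏ/(2Δx) = 9.251e-21 kg·m/s
3. Minimum kinetic energy:
   KE = (Δp)²/(2m) = (9.251e-21)²/(2 × 6.645e-27 kg)
   KE = 6.439e-15 J = 40.191 keV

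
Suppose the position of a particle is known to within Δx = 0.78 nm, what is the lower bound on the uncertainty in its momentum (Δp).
6.760 × 10^-26 kg·m/s

Using the Heisenberg uncertainty principle:
ΔxΔp ≥ ℏ/2

The minimum uncertainty in momentum is:
Δp_min = ℏ/(2Δx)
Δp_min = (1.055e-34 J·s) / (2 × 7.800e-10 m)
Δp_min = 6.760e-26 kg·m/s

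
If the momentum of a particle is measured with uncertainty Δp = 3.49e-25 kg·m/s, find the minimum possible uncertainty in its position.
151.085 pm

Using the Heisenberg uncertainty principle:
ΔxΔp ≥ ℏ/2

The minimum uncertainty in position is:
Δx_min = ℏ/(2Δp)
Δx_min = (1.055e-34 J·s) / (2 × 3.490e-25 kg·m/s)
Δx_min = 1.511e-10 m = 151.085 pm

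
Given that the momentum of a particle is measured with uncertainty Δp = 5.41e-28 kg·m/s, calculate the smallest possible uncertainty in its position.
97.465 nm

Using the Heisenberg uncertainty principle:
ΔxΔp ≥ ℏ/2

The minimum uncertainty in position is:
Δx_min = ℏ/(2Δp)
Δx_min = (1.055e-34 J·s) / (2 × 5.410e-28 kg·m/s)
Δx_min = 9.747e-08 m = 97.465 nm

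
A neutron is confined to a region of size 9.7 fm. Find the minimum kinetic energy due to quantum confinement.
55.057 keV

Using the uncertainty principle:

1. Position uncertainty: Δx ≈ 9.700e-15 m
2. Minimum momentum uncertainty: Δp = ℏ/(2Δx) = 5.436e-21 kg·m/s
3. Minimum kinetic energy:
   KE = (Δp)²/(2m) = (5.436e-21)²/(2 × 1.675e-27 kg)
   KE = 8.821e-15 J = 55.057 keV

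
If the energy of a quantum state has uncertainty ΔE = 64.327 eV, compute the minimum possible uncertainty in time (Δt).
5.116 as

Using the energy-time uncertainty principle:
ΔEΔt ≥ ℏ/2

The minimum uncertainty in time is:
Δt_min = ℏ/(2ΔE)
Δt_min = (1.055e-34 J·s) / (2 × 1.031e-17 J)
Δt_min = 5.116e-18 s = 5.116 as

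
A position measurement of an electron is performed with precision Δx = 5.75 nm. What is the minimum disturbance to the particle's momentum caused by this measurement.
9.170 × 10^-27 kg·m/s

The uncertainty principle implies that measuring position disturbs momentum:
ΔxΔp ≥ ℏ/2

When we measure position with precision Δx, we necessarily introduce a momentum uncertainty:
Δp ≥ ℏ/(2Δx)
Δp_min = (1.055e-34 J·s) / (2 × 5.750e-09 m)
Δp_min = 9.170e-27 kg·m/s

The more precisely we measure position, the greater the momentum disturbance.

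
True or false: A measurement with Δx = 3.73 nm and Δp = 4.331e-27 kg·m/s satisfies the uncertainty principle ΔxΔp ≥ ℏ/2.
No, it violates the uncertainty principle (impossible measurement).

Calculate the product ΔxΔp:
ΔxΔp = (3.730e-09 m) × (4.331e-27 kg·m/s)
ΔxΔp = 1.615e-35 J·s

Compare to the minimum allowed value ℏ/2:
ℏ/2 = 5.273e-35 J·s

Since ΔxΔp = 1.615e-35 J·s < 5.273e-35 J·s = ℏ/2,
the measurement violates the uncertainty principle.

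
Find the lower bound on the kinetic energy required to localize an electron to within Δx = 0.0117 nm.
69.581 eV

Localizing a particle requires giving it sufficient momentum uncertainty:

1. From uncertainty principle: Δp ≥ ℏ/(2Δx)
   Δp_min = (1.055e-34 J·s) / (2 × 1.170e-11 m)
   Δp_min = 4.507e-24 kg·m/s

2. This momentum uncertainty corresponds to kinetic energy:
   KE ≈ (Δp)²/(2m) = (4.507e-24)²/(2 × 9.109e-31 kg)
   KE = 1.115e-17 J = 69.581 eV

Tighter localization requires more energy.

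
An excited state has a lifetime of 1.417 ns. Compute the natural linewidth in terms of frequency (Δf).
56.159 MHz

Using the energy-time uncertainty principle and E = hf:
ΔEΔt ≥ ℏ/2
hΔf·Δt ≥ ℏ/2

The minimum frequency uncertainty is:
Δf = ℏ/(2hτ) = 1/(4πτ)
Δf = 1/(4π × 1.417e-09 s)
Δf = 5.616e+07 Hz = 56.159 MHz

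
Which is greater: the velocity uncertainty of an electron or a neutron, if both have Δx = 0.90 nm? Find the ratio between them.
The electron has the larger minimum velocity uncertainty, by a ratio of 1838.7.

For both particles, Δp_min = ℏ/(2Δx) = 5.859e-26 kg·m/s (same for both).

The velocity uncertainty is Δv = Δp/m:
- electron: Δv = 5.859e-26 / 9.109e-31 = 6.432e+04 m/s = 64.315 km/s
- neutron: Δv = 5.859e-26 / 1.675e-27 = 3.498e+01 m/s = 34.979 m/s

Ratio: 6.432e+04 / 3.498e+01 = 1838.7

The lighter particle has larger velocity uncertainty because Δv ∝ 1/m.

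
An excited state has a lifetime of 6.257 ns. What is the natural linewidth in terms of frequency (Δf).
12.718 MHz

Using the energy-time uncertainty principle and E = hf:
ΔEΔt ≥ ℏ/2
hΔf·Δt ≥ ℏ/2

The minimum frequency uncertainty is:
Δf = ℏ/(2hτ) = 1/(4πτ)
Δf = 1/(4π × 6.257e-09 s)
Δf = 1.272e+07 Hz = 12.718 MHz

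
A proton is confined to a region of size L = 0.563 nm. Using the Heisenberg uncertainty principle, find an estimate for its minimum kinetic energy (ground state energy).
16.366 μeV

Using the uncertainty principle to estimate ground state energy:

1. The position uncertainty is approximately the confinement size:
   Δx ≈ L = 5.630e-10 m

2. From ΔxΔp ≥ ℏ/2, the minimum momentum uncertainty is:
   Δp ≈ ℏ/(2L) = 9.366e-26 kg·m/s

3. The kinetic energy is approximately:
   KE ≈ (Δp)²/(2m) = (9.366e-26)²/(2 × 1.673e-27 kg)
   KE ≈ 2.622e-24 J = 16.366 μeV

This is an order-of-magnitude estimate of the ground state energy.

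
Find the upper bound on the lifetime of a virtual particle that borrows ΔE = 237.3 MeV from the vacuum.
1.387 ys

Using the energy-time uncertainty principle:
ΔEΔt ≥ ℏ/2

For a virtual particle borrowing energy ΔE, the maximum lifetime is:
Δt_max = ℏ/(2ΔE)

Converting energy:
ΔE = 237.3 MeV = 3.802e-11 J

Δt_max = (1.055e-34 J·s) / (2 × 3.802e-11 J)
Δt_max = 1.387e-24 s = 1.387 ys

Virtual particles with higher borrowed energy exist for shorter times.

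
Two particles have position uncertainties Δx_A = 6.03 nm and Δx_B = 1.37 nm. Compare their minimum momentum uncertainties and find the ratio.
Particle B has the larger minimum momentum uncertainty, by a factor of 4.40.

For each particle, the minimum momentum uncertainty is Δp_min = ℏ/(2Δx):

Particle A: Δp_A = ℏ/(2×6.030e-09 m) = 8.744e-27 kg·m/s
Particle B: Δp_B = ℏ/(2×1.370e-09 m) = 3.849e-26 kg·m/s

Ratio: Δp_B/Δp_A = 4.40

Since Δp_min ∝ 1/Δx, the particle with smaller position uncertainty (B) has larger momentum uncertainty.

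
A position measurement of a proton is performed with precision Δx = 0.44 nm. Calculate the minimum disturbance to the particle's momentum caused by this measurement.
1.198 × 10^-25 kg·m/s

The uncertainty principle implies that measuring position disturbs momentum:
ΔxΔp ≥ ℏ/2

When we measure position with precision Δx, we necessarily introduce a momentum uncertainty:
Δp ≥ ℏ/(2Δx)
Δp_min = (1.055e-34 J·s) / (2 × 4.400e-10 m)
Δp_min = 1.198e-25 kg·m/s

The more precisely we measure position, the greater the momentum disturbance.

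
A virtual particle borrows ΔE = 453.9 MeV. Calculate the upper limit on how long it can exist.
7.251 × 10^-25 s

Using the energy-time uncertainty principle:
ΔEΔt ≥ ℏ/2

For a virtual particle borrowing energy ΔE, the maximum lifetime is:
Δt_max = ℏ/(2ΔE)

Converting energy:
ΔE = 453.9 MeV = 7.272e-11 J

Δt_max = (1.055e-34 J·s) / (2 × 7.272e-11 J)
Δt_max = 7.251e-25 s = 7.251 × 10^-25 s

Virtual particles with higher borrowed energy exist for shorter times.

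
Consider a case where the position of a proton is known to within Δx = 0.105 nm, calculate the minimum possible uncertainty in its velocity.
300.233 m/s

Using the Heisenberg uncertainty principle and Δp = mΔv:
ΔxΔp ≥ ℏ/2
Δx(mΔv) ≥ ℏ/2

The minimum uncertainty in velocity is:
Δv_min = ℏ/(2mΔx)
Δv_min = (1.055e-34 J·s) / (2 × 1.673e-27 kg × 1.050e-10 m)
Δv_min = 3.002e+02 m/s = 300.233 m/s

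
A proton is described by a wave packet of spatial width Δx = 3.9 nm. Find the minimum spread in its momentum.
1.352 × 10^-26 kg·m/s

For a wave packet, the spatial width Δx and momentum spread Δp are related by the uncertainty principle:
ΔxΔp ≥ ℏ/2

The minimum momentum spread is:
Δp_min = ℏ/(2Δx)
Δp_min = (1.055e-34 J·s) / (2 × 3.900e-09 m)
Δp_min = 1.352e-26 kg·m/s

A wave packet cannot have both a well-defined position and well-defined momentum.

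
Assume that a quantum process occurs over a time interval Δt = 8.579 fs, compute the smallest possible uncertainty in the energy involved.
38.362 meV

Using the energy-time uncertainty principle:
ΔEΔt ≥ ℏ/2

The minimum uncertainty in energy is:
ΔE_min = ℏ/(2Δt)
ΔE_min = (1.055e-34 J·s) / (2 × 8.579e-15 s)
ΔE_min = 6.146e-21 J = 38.362 meV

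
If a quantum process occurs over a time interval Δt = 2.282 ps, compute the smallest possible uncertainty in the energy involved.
144.218 μeV

Using the energy-time uncertainty principle:
ΔEΔt ≥ ℏ/2

The minimum uncertainty in energy is:
ΔE_min = ℏ/(2Δt)
ΔE_min = (1.055e-34 J·s) / (2 × 2.282e-12 s)
ΔE_min = 2.311e-23 J = 144.218 μeV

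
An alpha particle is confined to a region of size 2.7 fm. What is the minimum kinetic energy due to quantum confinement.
179.123 keV

Using the uncertainty principle:

1. Position uncertainty: Δx ≈ 2.700e-15 m
2. Minimum momentum uncertainty: Δp = ℏ/(2Δx) = 1.953e-20 kg·m/s
3. Minimum kinetic energy:
   KE = (Δp)²/(2m) = (1.953e-20)²/(2 × 6.645e-27 kg)
   KE = 2.870e-14 J = 179.123 keV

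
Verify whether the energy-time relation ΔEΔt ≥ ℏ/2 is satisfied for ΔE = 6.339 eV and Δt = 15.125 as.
No, it violates the uncertainty relation.

Calculate the product ΔEΔt:
ΔE = 6.339 eV = 1.016e-18 J
ΔEΔt = (1.016e-18 J) × (1.512e-17 s)
ΔEΔt = 1.536e-35 J·s

Compare to the minimum allowed value ℏ/2:
ℏ/2 = 5.273e-35 J·s

Since ΔEΔt = 1.536e-35 J·s < 5.273e-35 J·s = ℏ/2,
this violates the uncertainty relation.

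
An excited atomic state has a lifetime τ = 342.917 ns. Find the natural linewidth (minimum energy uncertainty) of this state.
959.725 peV

Using the energy-time uncertainty principle:
ΔEΔt ≥ ℏ/2

The lifetime τ represents the time uncertainty Δt.
The natural linewidth (minimum energy uncertainty) is:

ΔE = ℏ/(2τ)
ΔE = (1.055e-34 J·s) / (2 × 3.429e-07 s)
ΔE = 1.538e-28 J = 959.725 peV

This natural linewidth limits the precision of spectroscopic measurements.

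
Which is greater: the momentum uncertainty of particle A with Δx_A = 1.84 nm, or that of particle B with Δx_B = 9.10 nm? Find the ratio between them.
Particle A has the larger minimum momentum uncertainty, by a factor of 4.95.

For each particle, the minimum momentum uncertainty is Δp_min = ℏ/(2Δx):

Particle A: Δp_A = ℏ/(2×1.840e-09 m) = 2.866e-26 kg·m/s
Particle B: Δp_B = ℏ/(2×9.100e-09 m) = 5.794e-27 kg·m/s

Ratio: Δp_A/Δp_B = 4.95

Since Δp_min ∝ 1/Δx, the particle with smaller position uncertainty (A) has larger momentum uncertainty.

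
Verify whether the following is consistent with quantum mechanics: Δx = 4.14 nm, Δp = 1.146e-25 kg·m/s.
Yes, it satisfies the uncertainty principle.

Calculate the product ΔxΔp:
ΔxΔp = (4.140e-09 m) × (1.146e-25 kg·m/s)
ΔxΔp = 4.744e-34 J·s

Compare to the minimum allowed value ℏ/2:
ℏ/2 = 5.273e-35 J·s

Since ΔxΔp = 4.744e-34 J·s ≥ 5.273e-35 J·s = ℏ/2,
the measurement satisfies the uncertainty principle.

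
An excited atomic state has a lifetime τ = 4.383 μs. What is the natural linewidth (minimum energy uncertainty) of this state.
75.087 peV

Using the energy-time uncertainty principle:
ΔEΔt ≥ ℏ/2

The lifetime τ represents the time uncertainty Δt.
The natural linewidth (minimum energy uncertainty) is:

ΔE = ℏ/(2τ)
ΔE = (1.055e-34 J·s) / (2 × 4.383e-06 s)
ΔE = 1.203e-29 J = 75.087 peV

This natural linewidth limits the precision of spectroscopic measurements.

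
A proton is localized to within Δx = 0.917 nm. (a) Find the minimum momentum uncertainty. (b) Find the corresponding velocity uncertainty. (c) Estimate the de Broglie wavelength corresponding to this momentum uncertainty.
(a) Δp_min = 5.750 × 10^-26 kg·m/s
(b) Δv_min = 34.378 m/s
(c) λ_dB = 11.523 nm

Step-by-step:

(a) From the uncertainty principle:
Δp_min = ℏ/(2Δx) = (1.055e-34 J·s)/(2 × 9.170e-10 m) = 5.750e-26 kg·m/s

(b) The velocity uncertainty:
Δv = Δp/m = (5.750e-26 kg·m/s)/(1.673e-27 kg) = 3.438e+01 m/s = 34.378 m/s

(c) The de Broglie wavelength for this momentum:
λ = h/p = (6.626e-34 J·s)/(5.750e-26 kg·m/s) = 1.152e-08 m = 11.523 nm

Note: The de Broglie wavelength is comparable to the localization size, as expected from wave-particle duality.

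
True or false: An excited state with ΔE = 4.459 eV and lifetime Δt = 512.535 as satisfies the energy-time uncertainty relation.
Yes, it satisfies the uncertainty relation.

Calculate the product ΔEΔt:
ΔE = 4.459 eV = 7.144e-19 J
ΔEΔt = (7.144e-19 J) × (5.125e-16 s)
ΔEΔt = 3.662e-34 J·s

Compare to the minimum allowed value ℏ/2:
ℏ/2 = 5.273e-35 J·s

Since ΔEΔt = 3.662e-34 J·s ≥ 5.273e-35 J·s = ℏ/2,
this satisfies the uncertainty relation.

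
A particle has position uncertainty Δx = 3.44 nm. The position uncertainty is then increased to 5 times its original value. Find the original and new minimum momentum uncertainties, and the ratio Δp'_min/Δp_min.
Original Δp_min = 1.533 × 10^-26 kg·m/s; new Δp'_min = 3.066 × 10^-27 kg·m/s; ratio Δp'_min/Δp_min = 1/5.

From the uncertainty principle ΔxΔp ≥ ℏ/2, the minimum momentum uncertainty is Δp_min = ℏ/(2Δx).

Original (Δx = 3.44 nm = 3.440e-09 m):
Δp_min = (1.055e-34 J·s)/(2 × 3.440e-09 m) = 1.533e-26 kg·m/s

When Δx → 5Δx:
Δp'_min = ℏ/(2 × 5Δx) = (1/5) × ℏ/(2Δx) = (1/5) × Δp_min
Δp'_min = 1/5 × 1.533e-26 kg·m/s = 3.066e-27 kg·m/s

Since Δp_min ∝ 1/Δx, when Δx is increased to 5 times its original value, Δp_min decreases to 1/5 of its original value.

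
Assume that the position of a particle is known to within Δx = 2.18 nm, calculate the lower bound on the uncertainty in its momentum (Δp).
2.419 × 10^-26 kg·m/s

Using the Heisenberg uncertainty principle:
ΔxΔp ≥ ℏ/2

The minimum uncertainty in momentum is:
Δp_min = ℏ/(2Δx)
Δp_min = (1.055e-34 J·s) / (2 × 2.180e-09 m)
Δp_min = 2.419e-26 kg·m/s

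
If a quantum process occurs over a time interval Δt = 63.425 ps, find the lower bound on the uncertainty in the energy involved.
5.189 μeV

Using the energy-time uncertainty principle:
ΔEΔt ≥ ℏ/2

The minimum uncertainty in energy is:
ΔE_min = ℏ/(2Δt)
ΔE_min = (1.055e-34 J·s) / (2 × 6.343e-11 s)
ΔE_min = 8.314e-25 J = 5.189 μeV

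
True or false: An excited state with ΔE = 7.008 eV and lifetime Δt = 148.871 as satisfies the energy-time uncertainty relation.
Yes, it satisfies the uncertainty relation.

Calculate the product ΔEΔt:
ΔE = 7.008 eV = 1.123e-18 J
ΔEΔt = (1.123e-18 J) × (1.489e-16 s)
ΔEΔt = 1.672e-34 J·s

Compare to the minimum allowed value ℏ/2:
ℏ/2 = 5.273e-35 J·s

Since ΔEΔt = 1.672e-34 J·s ≥ 5.273e-35 J·s = ℏ/2,
this satisfies the uncertainty relation.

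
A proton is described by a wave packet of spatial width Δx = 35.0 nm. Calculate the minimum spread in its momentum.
1.507 × 10^-27 kg·m/s

For a wave packet, the spatial width Δx and momentum spread Δp are related by the uncertainty principle:
ΔxΔp ≥ ℏ/2

The minimum momentum spread is:
Δp_min = ℏ/(2Δx)
Δp_min = (1.055e-34 J·s) / (2 × 3.500e-08 m)
Δp_min = 1.507e-27 kg·m/s

A wave packet cannot have both a well-defined position and well-defined momentum.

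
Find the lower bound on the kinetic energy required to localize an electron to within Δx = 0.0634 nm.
2.370 eV

Localizing a particle requires giving it sufficient momentum uncertainty:

1. From uncertainty principle: Δp ≥ ℏ/(2Δx)
   Δp_min = (1.055e-34 J·s) / (2 × 6.340e-11 m)
   Δp_min = 8.317e-25 kg·m/s

2. This momentum uncertainty corresponds to kinetic energy:
   KE ≈ (Δp)²/(2m) = (8.317e-25)²/(2 × 9.109e-31 kg)
   KE = 3.797e-19 J = 2.370 eV

Tighter localization requires more energy.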